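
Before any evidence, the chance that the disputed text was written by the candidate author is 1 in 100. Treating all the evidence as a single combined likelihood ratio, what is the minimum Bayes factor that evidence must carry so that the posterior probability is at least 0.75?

Prior odds = 0.01/0.99 = 1/99.
Target odds = 0.75/0.25 = 3.
Required Bayes factor = 3 ÷ (1/99) = 297.

297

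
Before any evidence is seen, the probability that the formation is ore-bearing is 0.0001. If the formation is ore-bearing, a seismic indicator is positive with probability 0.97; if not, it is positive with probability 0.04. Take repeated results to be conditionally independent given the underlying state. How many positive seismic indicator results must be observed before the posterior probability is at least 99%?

Prior odds = 0.0001/0.9999 = 1/9999.
Likelihood ratio of a positive = 0.97/0.04 = 24.25.
Target odds: 0.99 ÷ 0.01 = 99.
Need (1/9999) × 24.25ⁿ ≥ 99, i.e. 24.25ⁿ ≥ 989901.
24.25⁴ = 88529281/256 falls short of 989901 but 24.25⁵ ≈8.38607e+06 reaches it, so n = 5.

5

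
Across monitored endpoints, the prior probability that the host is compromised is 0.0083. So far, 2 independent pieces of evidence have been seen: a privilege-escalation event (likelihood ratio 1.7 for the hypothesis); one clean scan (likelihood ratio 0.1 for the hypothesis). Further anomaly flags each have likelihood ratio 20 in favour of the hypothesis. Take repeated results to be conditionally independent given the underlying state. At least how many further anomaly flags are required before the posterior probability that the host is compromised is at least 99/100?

4

Prior odds = 0.0083/0.9917 = 83/9917.
Combined Bayes factor of the evidence already in hand = 1.7 × 0.1 = 0.17.
Odds after that evidence = (83/9917) × 0.17 = 1411/991700.
Target odds = 0.99/0.01 = 99.
Need 20ⁿ ≥ 99 ÷ (1411/991700) = 98178300/1411.
20³ = 8000 falls short of 98178300/1411 but 20⁴ = 160000 reaches it, so n = 4.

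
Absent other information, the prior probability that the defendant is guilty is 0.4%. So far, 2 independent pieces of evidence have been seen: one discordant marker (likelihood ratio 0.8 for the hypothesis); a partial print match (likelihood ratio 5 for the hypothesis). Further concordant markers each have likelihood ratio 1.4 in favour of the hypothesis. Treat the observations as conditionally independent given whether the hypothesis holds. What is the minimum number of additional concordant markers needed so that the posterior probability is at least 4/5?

Prior odds = 0.004/0.996 = 1/249.
Combined Bayes factor of the evidence already in hand = 0.8 × 5 = 4.
Odds after that evidence = (1/249) × 4 = 4/249.
Target odds = 0.8/0.2 = 4.
Need 1.4ⁿ ≥ 4 ÷ (4/249) = 249.
1.4¹⁶ ≈217.795 falls short of 249 but 1.4¹⁷ ≈304.913 reaches it, so n = 17.

17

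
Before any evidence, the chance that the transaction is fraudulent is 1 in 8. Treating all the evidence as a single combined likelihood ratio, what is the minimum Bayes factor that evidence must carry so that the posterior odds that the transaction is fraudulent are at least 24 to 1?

168

Prior odds = 0.125/0.875 = 1/7.
Target odds = 24.
Required Bayes factor = 24 ÷ (1/7) = 168.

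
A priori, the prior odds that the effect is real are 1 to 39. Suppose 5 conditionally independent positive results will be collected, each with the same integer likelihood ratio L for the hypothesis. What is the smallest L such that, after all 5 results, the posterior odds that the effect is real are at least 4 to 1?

3

Prior odds = 1/39.
Target odds = 4.
Need L⁵ ≥ 4 ÷ (1/39) = 156.
2⁵ = 32 < 156 ≤ 243 = 3⁵, so L = 3.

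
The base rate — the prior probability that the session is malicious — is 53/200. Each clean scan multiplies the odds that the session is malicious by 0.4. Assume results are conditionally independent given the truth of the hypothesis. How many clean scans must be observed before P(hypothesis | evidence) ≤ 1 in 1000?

7

Prior odds: 0.265 ÷ 0.735 = 53/147.
Likelihood ratio per clean scan = 0.4.
Target posterior odds = 0.001/0.999 = 1/999.
Require 0.4ⁿ ≤ 1/999 ÷ (53/147) = 49/17649.
0.4⁶ = 64/15625 is still above 49/17649 but 0.4⁷ = 128/78125 is at or below it, so n = 7.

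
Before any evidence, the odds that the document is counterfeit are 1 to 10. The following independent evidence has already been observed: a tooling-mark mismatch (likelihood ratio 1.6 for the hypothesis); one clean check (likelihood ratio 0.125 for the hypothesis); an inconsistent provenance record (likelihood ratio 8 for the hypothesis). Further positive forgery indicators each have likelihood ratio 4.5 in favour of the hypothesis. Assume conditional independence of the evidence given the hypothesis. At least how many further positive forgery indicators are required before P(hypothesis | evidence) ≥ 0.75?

2

Prior odds = 0.1.
Combined Bayes factor of the evidence already in hand = 1.6 × 0.125 × 8 = 1.6.
Odds after that evidence = 0.1 × 1.6 = 0.16.
Target odds = 0.75/0.25 = 3.
Need 4.5ⁿ ≥ 3 ÷ 0.16 = 18.75.
4.5¹ = 4.5 falls short of 18.75 but 4.5² = 20.25 reaches it, so n = 2.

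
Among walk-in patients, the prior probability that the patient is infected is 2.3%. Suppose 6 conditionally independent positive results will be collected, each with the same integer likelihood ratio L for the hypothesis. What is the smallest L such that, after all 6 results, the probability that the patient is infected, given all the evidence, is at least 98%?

Prior odds = 0.023/0.977 = 23/977.
Target odds = 0.98/0.02 = 49.
Need L⁶ ≥ 49 ÷ (23/977) = 47873/23.
3⁶ = 729 < 47873/23 ≤ 4096 = 4⁶, so L = 4.

4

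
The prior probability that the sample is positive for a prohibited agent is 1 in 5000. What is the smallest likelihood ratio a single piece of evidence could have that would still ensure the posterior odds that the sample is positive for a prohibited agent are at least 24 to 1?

Prior odds = 0.0002/0.9998 = 1/4999.
Target odds = 24.
Required Bayes factor = 24 ÷ (1/4999) = 119976.

119976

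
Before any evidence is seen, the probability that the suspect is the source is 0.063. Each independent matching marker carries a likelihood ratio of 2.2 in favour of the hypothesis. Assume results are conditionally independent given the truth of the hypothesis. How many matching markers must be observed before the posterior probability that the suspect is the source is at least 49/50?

9

Prior odds = 0.063/0.937 = 63/937.
Likelihood ratio per matching marker = 2.2.
Target posterior odds = 0.98/0.02 = 49.
Need (63/937) × 2.2ⁿ ≥ 49, i.e. 2.2ⁿ ≥ 6559/9.
2.2⁸ = 214358881/390625 falls short of 6559/9 but 2.2⁹ ≈1207.27 reaches it, so n = 9.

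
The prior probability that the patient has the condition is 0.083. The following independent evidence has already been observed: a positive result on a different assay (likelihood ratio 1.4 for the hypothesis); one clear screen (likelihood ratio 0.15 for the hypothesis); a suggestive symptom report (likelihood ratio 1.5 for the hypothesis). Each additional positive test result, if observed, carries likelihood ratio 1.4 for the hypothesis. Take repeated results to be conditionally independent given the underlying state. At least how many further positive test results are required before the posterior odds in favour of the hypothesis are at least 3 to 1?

14

Prior odds = 0.083/0.917 = 83/917.
Combined Bayes factor of the evidence already in hand = 1.4 × 0.15 × 1.5 = 0.315.
Odds after that evidence = (83/917) × 0.315 = 747/26200.
Target odds = 3.
Need 1.4ⁿ ≥ 3 ÷ (747/26200) = 26200/249.
1.4¹³ ≈79.3715 falls short of 26200/249 but 1.4¹⁴ ≈111.12 reaches it, so n = 14.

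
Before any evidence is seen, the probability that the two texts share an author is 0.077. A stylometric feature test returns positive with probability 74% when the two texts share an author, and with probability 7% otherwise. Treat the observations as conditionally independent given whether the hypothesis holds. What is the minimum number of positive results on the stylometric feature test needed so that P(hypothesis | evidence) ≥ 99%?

Prior odds: 0.077 ÷ 0.923 = 77/923.
Likelihood ratio of a positive result = 0.74/0.07 = 74/7.
Target posterior odds = 0.99/0.01 = 99.
Require (74/7)ⁿ ≥ 99 ÷ (77/923) = 8307/7.
(74/7)³ = 405224/343 falls short of 8307/7 but (74/7)⁴ = 29986576/2401 reaches it, so n = 4.

4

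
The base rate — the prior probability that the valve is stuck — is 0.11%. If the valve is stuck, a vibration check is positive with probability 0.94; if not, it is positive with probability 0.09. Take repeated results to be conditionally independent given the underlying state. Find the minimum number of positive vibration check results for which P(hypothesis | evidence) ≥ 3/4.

4

Prior odds: 0.0011 ÷ 0.9989 = 11/9989.
Likelihood ratio of a positive = 0.94/0.09 = 94/9.
Target posterior odds = 0.75/0.25 = 3.
Need (11/9989) × (94/9)ⁿ ≥ 3, i.e. (94/9)ⁿ ≥ 29967/11.
(94/9)³ = 830584/729 falls short of 29967/11 but (94/9)⁴ = 78074896/6561 reaches it, so n = 4.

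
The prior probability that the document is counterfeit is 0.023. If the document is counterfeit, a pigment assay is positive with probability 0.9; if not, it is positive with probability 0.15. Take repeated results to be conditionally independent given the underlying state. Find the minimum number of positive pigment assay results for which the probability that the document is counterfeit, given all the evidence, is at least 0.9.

4

Prior odds = 0.023/0.977 = 23/977.
Likelihood ratio of a positive = 0.9/0.15 = 6.
Target posterior odds = 0.9/0.1 = 9.
Require 6ⁿ ≥ 9 ÷ (23/977) = 8793/23.
6³ = 216 falls short of 8793/23 but 6⁴ = 1296 reaches it, so n = 4.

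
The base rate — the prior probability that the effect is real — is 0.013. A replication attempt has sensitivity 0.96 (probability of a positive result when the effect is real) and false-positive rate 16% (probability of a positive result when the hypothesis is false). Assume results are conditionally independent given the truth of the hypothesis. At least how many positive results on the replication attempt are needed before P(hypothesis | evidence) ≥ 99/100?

5

Prior odds = 0.013/0.987 = 13/987.
Likelihood ratio of a positive result = 0.96/0.16 = 6.
Target odds: 0.99 ÷ 0.01 = 99.
Need (13/987) × 6ⁿ ≥ 99, i.e. 6ⁿ ≥ 97713/13.
6⁴ = 1296 falls short of 97713/13 but 6⁵ = 7776 reaches it, so n = 5.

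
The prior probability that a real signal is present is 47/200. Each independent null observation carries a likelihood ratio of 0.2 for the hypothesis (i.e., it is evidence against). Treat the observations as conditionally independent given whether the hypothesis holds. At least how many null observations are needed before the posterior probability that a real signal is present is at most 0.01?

Prior odds = 0.235/0.765 = 47/153.
Likelihood ratio per null observation = 0.2.
Target odds: 0.01 ÷ 0.99 = 1/99.
Need (47/153) × 0.2ⁿ ≤ 1/99, i.e. 0.2ⁿ ≤ 17/517.
0.2² = 0.04 is still above 17/517 but 0.2³ = 0.008 is at or below it, so n = 3.

3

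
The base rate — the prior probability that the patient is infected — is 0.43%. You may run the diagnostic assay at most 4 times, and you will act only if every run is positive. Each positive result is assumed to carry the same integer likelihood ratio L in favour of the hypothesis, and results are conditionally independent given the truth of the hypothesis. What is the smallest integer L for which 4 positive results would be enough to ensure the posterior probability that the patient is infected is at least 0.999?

22

Prior odds = 0.0043/0.9957 = 43/9957.
Target odds = 0.999/0.001 = 999.
Need L⁴ ≥ 999 ÷ (43/9957) = 9947043/43.
21⁴ = 194481 < 9947043/43 ≤ 234256 = 22⁴, so L = 22.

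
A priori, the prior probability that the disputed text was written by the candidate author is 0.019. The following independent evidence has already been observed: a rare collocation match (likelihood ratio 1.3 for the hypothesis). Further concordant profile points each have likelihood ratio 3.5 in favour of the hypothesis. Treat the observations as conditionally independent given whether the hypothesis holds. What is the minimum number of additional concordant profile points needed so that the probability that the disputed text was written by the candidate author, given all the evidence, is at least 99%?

Prior odds = 0.019/0.981 = 19/981.
Bayes factor of the evidence already in hand = 1.3.
Odds after that evidence = (19/981) × 1.3 = 247/9810.
Target odds = 0.99/0.01 = 99.
Need 3.5ⁿ ≥ 99 ÷ (247/9810) = 971190/247.
3.5⁶ = 1838.265625 falls short of 971190/247 but 3.5⁷ = 823543/128 reaches it, so n = 7.

7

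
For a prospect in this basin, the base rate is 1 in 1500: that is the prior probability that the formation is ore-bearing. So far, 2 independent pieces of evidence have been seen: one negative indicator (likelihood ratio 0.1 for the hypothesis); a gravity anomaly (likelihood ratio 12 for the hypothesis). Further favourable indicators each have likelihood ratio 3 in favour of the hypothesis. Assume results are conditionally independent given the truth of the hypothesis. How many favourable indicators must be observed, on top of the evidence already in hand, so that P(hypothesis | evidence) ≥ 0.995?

Prior odds = (1/1500)/(1499/1500) = 1/1499.
Combined Bayes factor of the evidence already in hand = 0.1 × 12 = 1.2.
Odds after that evidence = (1/1499) × 1.2 = 6/7495.
Target odds = 0.995/0.005 = 199.
Need 3ⁿ ≥ 199 ÷ (6/7495) = 1491505/6.
3¹¹ = 177147 falls short of 1491505/6 but 3¹² = 531441 reaches it, so n = 12.

12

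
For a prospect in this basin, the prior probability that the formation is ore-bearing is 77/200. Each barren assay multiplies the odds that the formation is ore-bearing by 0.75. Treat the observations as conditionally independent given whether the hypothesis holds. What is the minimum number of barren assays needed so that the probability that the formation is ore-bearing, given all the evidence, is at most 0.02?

12

Prior odds = 0.385/0.615 = 77/123.
Likelihood ratio per barren assay = 0.75.
Target odds: 0.02 ÷ 0.98 = 1/49.
Require 0.75ⁿ ≤ 1/49 ÷ (77/123) = 123/3773.
0.75¹¹ = 177147/4194304 is still above 123/3773 but 0.75¹² = 531441/16777216 is at or below it, so n = 12.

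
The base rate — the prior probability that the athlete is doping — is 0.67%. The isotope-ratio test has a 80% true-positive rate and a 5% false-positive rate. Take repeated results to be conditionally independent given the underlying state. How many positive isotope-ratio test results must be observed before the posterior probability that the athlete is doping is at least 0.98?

Prior odds = 0.0067/0.9933 = 67/9933.
Likelihood ratio of a positive result = 0.8/0.05 = 16.
Target odds: 0.98 ÷ 0.02 = 49.
Require 16ⁿ ≥ 49 ÷ (67/9933) = 486717/67.
16³ = 4096 falls short of 486717/67 but 16⁴ = 65536 reaches it, so n = 4.

4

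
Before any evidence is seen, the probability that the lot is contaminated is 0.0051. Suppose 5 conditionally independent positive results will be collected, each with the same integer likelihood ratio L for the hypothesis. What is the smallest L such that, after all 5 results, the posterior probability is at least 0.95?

6

Prior odds = 0.0051/0.9949 = 51/9949.
Target odds = 0.95/0.05 = 19.
Need L⁵ ≥ 19 ÷ (51/9949) = 189031/51.
5⁵ = 3125 < 189031/51 ≤ 7776 = 6⁵, so L = 6.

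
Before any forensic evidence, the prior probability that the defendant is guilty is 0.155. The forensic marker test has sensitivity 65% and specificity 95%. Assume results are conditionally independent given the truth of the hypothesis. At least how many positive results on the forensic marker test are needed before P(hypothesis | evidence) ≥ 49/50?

Prior odds = 0.155/0.845 = 31/169.
False-positive rate = 1 − 0.95 = 0.05; likelihood ratio of a positive = 0.65/0.05 = 13.
Target odds: 0.98 ÷ 0.02 = 49.
Require 13ⁿ ≥ 49 ÷ (31/169) = 8281/31.
13² = 169 falls short of 8281/31 but 13³ = 2197 reaches it, so n = 3.

3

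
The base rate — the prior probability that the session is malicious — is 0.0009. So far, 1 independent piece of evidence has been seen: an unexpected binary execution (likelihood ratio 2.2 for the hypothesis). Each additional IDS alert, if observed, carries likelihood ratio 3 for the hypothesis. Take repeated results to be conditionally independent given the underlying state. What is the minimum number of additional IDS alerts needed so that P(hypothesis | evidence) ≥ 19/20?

Prior odds = 0.0009/0.9991 = 9/9991.
Bayes factor of the evidence already in hand = 2.2.
Odds after that evidence = (9/9991) × 2.2 = 99/49955.
Target odds = 0.95/0.05 = 19.
Need 3ⁿ ≥ 19 ÷ (99/49955) = 949145/99.
3⁸ = 6561 falls short of 949145/99 but 3⁹ = 19683 reaches it, so n = 9.

9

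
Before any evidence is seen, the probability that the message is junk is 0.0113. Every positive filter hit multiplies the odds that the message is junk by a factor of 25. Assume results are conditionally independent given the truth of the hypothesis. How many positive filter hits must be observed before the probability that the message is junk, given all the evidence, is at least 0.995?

4

Prior odds: 0.0113 ÷ 0.9887 = 113/9887.
Likelihood ratio per positive filter hit = 25.
Target odds: 0.995 ÷ 0.005 = 199.
Need (113/9887) × 25ⁿ ≥ 199, i.e. 25ⁿ ≥ 1967513/113.
25³ = 15625 falls short of 1967513/113 but 25⁴ = 390625 reaches it, so n = 4.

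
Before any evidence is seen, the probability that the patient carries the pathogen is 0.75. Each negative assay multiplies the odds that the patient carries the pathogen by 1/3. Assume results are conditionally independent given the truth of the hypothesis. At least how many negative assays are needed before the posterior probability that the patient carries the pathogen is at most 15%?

Prior odds = 0.75/0.25 = 3.
Likelihood ratio per negative assay = 1/3.
Target posterior odds = 0.15/0.85 = 3/17.
Require (1/3)ⁿ ≤ 3/17 ÷ 3 = 1/17.
(1/3)² = 1/9 is still above 1/17 but (1/3)³ = 1/27 is at or below it, so n = 3.

3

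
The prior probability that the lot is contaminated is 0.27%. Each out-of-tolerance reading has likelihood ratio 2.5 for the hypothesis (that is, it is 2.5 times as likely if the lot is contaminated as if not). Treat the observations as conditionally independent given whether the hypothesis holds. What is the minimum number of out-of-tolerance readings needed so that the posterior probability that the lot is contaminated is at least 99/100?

12

Prior odds: 0.0027 ÷ 0.9973 = 27/9973.
Likelihood ratio per out-of-tolerance reading = 2.5.
Target odds: 0.99 ÷ 0.01 = 99.
Require 2.5ⁿ ≥ 99 ÷ (27/9973) = 109703/3.
2.5¹¹ = 48828125/2048 falls short of 109703/3 but 2.5¹² = 244140625/4096 reaches it, so n = 12.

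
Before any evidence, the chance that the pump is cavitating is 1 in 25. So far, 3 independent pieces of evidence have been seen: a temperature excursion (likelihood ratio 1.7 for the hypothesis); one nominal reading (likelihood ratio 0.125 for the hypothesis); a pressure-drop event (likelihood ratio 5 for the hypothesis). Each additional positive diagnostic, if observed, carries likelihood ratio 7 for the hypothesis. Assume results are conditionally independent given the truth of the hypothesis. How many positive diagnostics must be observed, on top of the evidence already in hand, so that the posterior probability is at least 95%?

Prior odds = 0.04/0.96 = 1/24.
Combined Bayes factor of the evidence already in hand = 1.7 × 0.125 × 5 = 1.0625.
Odds after that evidence = (1/24) × 1.0625 = 17/384.
Target odds = 0.95/0.05 = 19.
Need 7ⁿ ≥ 19 ÷ (17/384) = 7296/17.
7³ = 343 falls short of 7296/17 but 7⁴ = 2401 reaches it, so n = 4.

4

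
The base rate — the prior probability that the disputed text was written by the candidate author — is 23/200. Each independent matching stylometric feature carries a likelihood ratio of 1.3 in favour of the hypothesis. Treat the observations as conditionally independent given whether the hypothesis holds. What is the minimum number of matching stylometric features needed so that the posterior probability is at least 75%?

Prior odds = 0.115/0.885 = 23/177.
Likelihood ratio per matching stylometric feature = 1.3.
Target posterior odds = 0.75/0.25 = 3.
Need (23/177) × 1.3ⁿ ≥ 3, i.e. 1.3ⁿ ≥ 531/23.
1.3¹¹ ≈17.9216 falls short of 531/23 but 1.3¹² ≈23.2981 reaches it, so n = 12.

12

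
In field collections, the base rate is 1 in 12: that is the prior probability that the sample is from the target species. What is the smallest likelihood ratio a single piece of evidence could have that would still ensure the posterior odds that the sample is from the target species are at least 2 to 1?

Prior odds = (1/12)/(11/12) = 1/11.
Target odds = 2.
Required Bayes factor = 2 ÷ (1/11) = 22.

22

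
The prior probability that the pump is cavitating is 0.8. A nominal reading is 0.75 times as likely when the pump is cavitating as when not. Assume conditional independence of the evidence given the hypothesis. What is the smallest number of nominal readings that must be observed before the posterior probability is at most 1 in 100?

21

Prior odds = 0.8/0.2 = 4.
Likelihood ratio per nominal reading = 0.75.
Target odds: 0.01 ÷ 0.99 = 1/99.
Require 0.75ⁿ ≤ 1/99 ÷ 4 = 1/396.
0.75²⁰ ≈0.00317121 is still above 1/396 but 0.75²¹ ≈0.00237841 is at or below it, so n = 21.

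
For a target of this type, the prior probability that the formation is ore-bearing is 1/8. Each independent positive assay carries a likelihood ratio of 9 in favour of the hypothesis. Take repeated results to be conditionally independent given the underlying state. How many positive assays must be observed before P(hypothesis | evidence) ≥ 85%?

2

Prior odds: 0.125 ÷ 0.875 = 1/7.
Likelihood ratio per positive assay = 9.
Target odds: 0.85 ÷ 0.15 = 17/3.
Require 9ⁿ ≥ 17/3 ÷ (1/7) = 119/3.
9¹ = 9 falls short of 119/3 but 9² = 81 reaches it, so n = 2.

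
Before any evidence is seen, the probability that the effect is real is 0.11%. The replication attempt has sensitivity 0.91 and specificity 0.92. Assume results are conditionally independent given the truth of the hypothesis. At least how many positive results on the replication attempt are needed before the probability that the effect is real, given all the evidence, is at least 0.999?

6

Prior odds: 0.0011 ÷ 0.9989 = 11/9989.
False-positive rate = 1 − 0.92 = 0.08; likelihood ratio of a positive = 0.91/0.08 = 11.375.
Target odds: 0.999 ÷ 0.001 = 999.
Need (11/9989) × 11.375ⁿ ≥ 999, i.e. 11.375ⁿ ≥ 9979011/11.
11.375⁵ ≈190439 falls short of 9979011/11 but 11.375⁶ ≈2.16625e+06 reaches it, so n = 6.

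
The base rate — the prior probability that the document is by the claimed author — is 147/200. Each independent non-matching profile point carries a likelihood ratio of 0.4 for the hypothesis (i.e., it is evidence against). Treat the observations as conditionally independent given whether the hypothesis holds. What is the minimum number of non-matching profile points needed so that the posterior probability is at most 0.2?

3

Prior odds = 0.735/0.265 = 147/53.
Likelihood ratio per non-matching profile point = 0.4.
Target odds: 0.2 ÷ 0.8 = 0.25.
Require 0.4ⁿ ≤ 0.25 ÷ (147/53) = 53/588.
0.4² = 0.16 is still above 53/588 but 0.4³ = 0.064 is at or below it, so n = 3.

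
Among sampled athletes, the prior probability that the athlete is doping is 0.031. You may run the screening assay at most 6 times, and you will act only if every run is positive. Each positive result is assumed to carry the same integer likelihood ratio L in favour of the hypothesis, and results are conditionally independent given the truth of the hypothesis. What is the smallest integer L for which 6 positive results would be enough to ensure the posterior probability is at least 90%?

Prior odds = 0.031/0.969 = 31/969.
Target odds = 0.9/0.1 = 9.
Need L⁶ ≥ 9 ÷ (31/969) = 8721/31.
2⁶ = 64 < 8721/31 ≤ 729 = 3⁶, so L = 3.

3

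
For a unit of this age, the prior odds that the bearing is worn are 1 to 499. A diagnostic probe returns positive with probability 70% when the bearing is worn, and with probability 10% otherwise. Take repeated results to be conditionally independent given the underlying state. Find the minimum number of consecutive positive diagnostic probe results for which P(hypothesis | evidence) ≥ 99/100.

6

Prior odds = 1/499.
Likelihood ratio of a positive result = 0.7/0.1 = 7.
Target posterior odds = 0.99/0.01 = 99.
Need (1/499) × 7ⁿ ≥ 99, i.e. 7ⁿ ≥ 49401.
7⁵ = 16807 falls short of 49401 but 7⁶ = 117649 reaches it, so n = 6.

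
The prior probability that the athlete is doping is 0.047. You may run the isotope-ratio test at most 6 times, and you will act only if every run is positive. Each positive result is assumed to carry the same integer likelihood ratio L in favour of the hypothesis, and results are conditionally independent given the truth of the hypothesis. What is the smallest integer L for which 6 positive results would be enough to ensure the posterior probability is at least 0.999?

Prior odds = 0.047/0.953 = 47/953.
Target odds = 0.999/0.001 = 999.
Need L⁶ ≥ 999 ÷ (47/953) = 952047/47.
5⁶ = 15625 < 952047/47 ≤ 46656 = 6⁶, so L = 6.

6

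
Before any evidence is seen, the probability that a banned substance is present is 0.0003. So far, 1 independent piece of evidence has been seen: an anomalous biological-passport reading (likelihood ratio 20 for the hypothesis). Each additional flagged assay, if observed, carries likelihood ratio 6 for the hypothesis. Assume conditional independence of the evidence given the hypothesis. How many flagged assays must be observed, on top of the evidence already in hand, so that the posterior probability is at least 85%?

4

Prior odds = 0.0003/0.9997 = 3/9997.
Bayes factor of the evidence already in hand = 20.
Odds after that evidence = (3/9997) × 20 = 60/9997.
Target odds = 0.85/0.15 = 17/3.
Need 6ⁿ ≥ 17/3 ÷ (60/9997) = 169949/180.
6³ = 216 falls short of 169949/180 but 6⁴ = 1296 reaches it, so n = 4.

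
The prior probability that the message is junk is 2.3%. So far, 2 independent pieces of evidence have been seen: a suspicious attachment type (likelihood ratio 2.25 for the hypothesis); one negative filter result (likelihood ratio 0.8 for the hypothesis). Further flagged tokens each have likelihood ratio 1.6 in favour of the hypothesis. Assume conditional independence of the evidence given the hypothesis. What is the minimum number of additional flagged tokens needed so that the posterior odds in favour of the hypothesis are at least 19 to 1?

Prior odds = 0.023/0.977 = 23/977.
Combined Bayes factor of the evidence already in hand = 2.25 × 0.8 = 1.8.
Odds after that evidence = (23/977) × 1.8 = 207/4885.
Target odds = 19.
Need 1.6ⁿ ≥ 19 ÷ (207/4885) = 92815/207.
1.6¹² ≈281.475 falls short of 92815/207 but 1.6¹³ ≈450.36 reaches it, so n = 13.

13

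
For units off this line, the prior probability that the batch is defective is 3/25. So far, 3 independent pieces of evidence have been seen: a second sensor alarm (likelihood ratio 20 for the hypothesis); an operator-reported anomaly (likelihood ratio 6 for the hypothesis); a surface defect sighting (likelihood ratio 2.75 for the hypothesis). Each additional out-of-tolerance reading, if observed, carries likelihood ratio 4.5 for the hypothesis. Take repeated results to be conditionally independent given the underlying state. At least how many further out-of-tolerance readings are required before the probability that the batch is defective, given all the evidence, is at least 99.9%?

Prior odds = 0.12/0.88 = 3/22.
Combined Bayes factor of the evidence already in hand = 20 × 6 × 2.75 = 330.
Odds after that evidence = (3/22) × 330 = 45.
Target odds = 0.999/0.001 = 999.
Need 4.5ⁿ ≥ 999 ÷ 45 = 22.2.
4.5² = 20.25 falls short of 22.2 but 4.5³ = 91.125 reaches it, so n = 3.

3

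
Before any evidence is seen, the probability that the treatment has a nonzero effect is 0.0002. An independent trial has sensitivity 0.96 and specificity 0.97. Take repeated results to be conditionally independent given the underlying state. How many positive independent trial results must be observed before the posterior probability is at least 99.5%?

4

Prior odds: 0.0002 ÷ 0.9998 = 1/4999.
False-positive rate = 1 − 0.97 = 0.03; likelihood ratio of a positive = 0.96/0.03 = 32.
Target posterior odds = 0.995/0.005 = 199.
Require 32ⁿ ≥ 199 ÷ (1/4999) = 994801.
32³ = 32768 falls short of 994801 but 32⁴ = 1048576 reaches it, so n = 4.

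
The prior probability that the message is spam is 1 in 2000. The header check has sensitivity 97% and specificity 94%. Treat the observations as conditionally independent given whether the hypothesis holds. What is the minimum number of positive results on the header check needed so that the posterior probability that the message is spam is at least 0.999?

Prior odds: 0.0005 ÷ 0.9995 = 1/1999.
False-positive rate = 1 − 0.94 = 0.06; likelihood ratio of a positive = 0.97/0.06 = 97/6.
Target odds: 0.999 ÷ 0.001 = 999.
Require (97/6)ⁿ ≥ 999 ÷ (1/1999) = 1997001.
(97/6)⁵ ≈1.10434e+06 falls short of 1997001 but (97/6)⁶ ≈1.78535e+07 reaches it, so n = 6.

6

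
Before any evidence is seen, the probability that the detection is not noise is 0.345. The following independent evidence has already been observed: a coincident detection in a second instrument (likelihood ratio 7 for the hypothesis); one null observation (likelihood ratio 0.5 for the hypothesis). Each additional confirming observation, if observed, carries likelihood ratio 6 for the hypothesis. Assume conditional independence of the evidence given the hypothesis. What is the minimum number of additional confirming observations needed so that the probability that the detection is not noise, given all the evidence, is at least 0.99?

Prior odds = 0.345/0.655 = 69/131.
Combined Bayes factor of the evidence already in hand = 7 × 0.5 = 3.5.
Odds after that evidence = (69/131) × 3.5 = 483/262.
Target odds = 0.99/0.01 = 99.
Need 6ⁿ ≥ 99 ÷ (483/262) = 8646/161.
6² = 36 falls short of 8646/161 but 6³ = 216 reaches it, so n = 3.

3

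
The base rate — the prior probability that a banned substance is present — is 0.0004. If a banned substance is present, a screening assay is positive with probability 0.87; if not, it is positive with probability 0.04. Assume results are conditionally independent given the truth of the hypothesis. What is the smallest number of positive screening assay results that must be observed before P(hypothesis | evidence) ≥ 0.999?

5

Prior odds = 0.0004/0.9996 = 1/2499.
Likelihood ratio of a positive = 0.87/0.04 = 21.75.
Target posterior odds = 0.999/0.001 = 999.
Require 21.75ⁿ ≥ 999 ÷ (1/2499) = 2496501.
21.75⁴ = 57289761/256 falls short of 2496501 but 21.75⁵ ≈4.86739e+06 reaches it, so n = 5.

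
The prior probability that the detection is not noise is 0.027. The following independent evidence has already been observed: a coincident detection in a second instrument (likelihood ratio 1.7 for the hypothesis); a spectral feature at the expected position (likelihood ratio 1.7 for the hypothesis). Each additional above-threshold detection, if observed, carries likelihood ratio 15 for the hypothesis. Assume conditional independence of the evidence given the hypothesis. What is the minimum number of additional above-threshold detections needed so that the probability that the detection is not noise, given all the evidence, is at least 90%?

Prior odds = 0.027/0.973 = 27/973.
Combined Bayes factor of the evidence already in hand = 1.7 × 1.7 = 2.89.
Odds after that evidence = (27/973) × 2.89 = 7803/97300.
Target odds = 0.9/0.1 = 9.
Need 15ⁿ ≥ 9 ÷ (7803/97300) = 97300/867.
15¹ = 15 falls short of 97300/867 but 15² = 225 reaches it, so n = 2.

2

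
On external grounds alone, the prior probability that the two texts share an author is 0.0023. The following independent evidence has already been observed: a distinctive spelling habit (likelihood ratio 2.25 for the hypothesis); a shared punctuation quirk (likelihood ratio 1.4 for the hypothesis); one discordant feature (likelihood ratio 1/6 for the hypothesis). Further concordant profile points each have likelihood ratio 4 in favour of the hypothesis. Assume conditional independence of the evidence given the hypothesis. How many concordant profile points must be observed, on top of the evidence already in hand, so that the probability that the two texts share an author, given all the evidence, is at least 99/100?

Prior odds = 0.0023/0.9977 = 23/9977.
Combined Bayes factor of the evidence already in hand = 2.25 × 1.4 × (1/6) = 0.525.
Odds after that evidence = (23/9977) × 0.525 = 483/399080.
Target odds = 0.99/0.01 = 99.
Need 4ⁿ ≥ 99 ÷ (483/399080) = 13169640/161.
4⁸ = 65536 falls short of 13169640/161 but 4⁹ = 262144 reaches it, so n = 9.

9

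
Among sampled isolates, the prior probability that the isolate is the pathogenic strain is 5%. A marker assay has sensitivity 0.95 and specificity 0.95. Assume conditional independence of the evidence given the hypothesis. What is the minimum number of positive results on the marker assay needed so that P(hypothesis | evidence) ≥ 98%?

Prior odds = 0.05/0.95 = 1/19.
False-positive rate = 1 − 0.95 = 0.05; likelihood ratio of a positive = 0.95/0.05 = 19.
Target odds: 0.98 ÷ 0.02 = 49.
Need (1/19) × 19ⁿ ≥ 49, i.e. 19ⁿ ≥ 931.
19² = 361 falls short of 931 but 19³ = 6859 reaches it, so n = 3.

3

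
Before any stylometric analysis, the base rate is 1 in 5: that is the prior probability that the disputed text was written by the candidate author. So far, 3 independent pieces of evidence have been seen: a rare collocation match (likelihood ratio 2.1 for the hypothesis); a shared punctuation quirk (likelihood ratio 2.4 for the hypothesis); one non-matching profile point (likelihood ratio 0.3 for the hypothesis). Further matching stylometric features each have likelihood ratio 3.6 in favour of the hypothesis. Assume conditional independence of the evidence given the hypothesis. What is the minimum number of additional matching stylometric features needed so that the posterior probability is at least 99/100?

Prior odds = 0.2/0.8 = 0.25.
Combined Bayes factor of the evidence already in hand = 2.1 × 2.4 × 0.3 = 1.512.
Odds after that evidence = 0.25 × 1.512 = 0.378.
Target odds = 0.99/0.01 = 99.
Need 3.6ⁿ ≥ 99 ÷ 0.378 = 5500/21.
3.6⁴ = 167.9616 falls short of 5500/21 but 3.6⁵ = 604.66176 reaches it, so n = 5.

5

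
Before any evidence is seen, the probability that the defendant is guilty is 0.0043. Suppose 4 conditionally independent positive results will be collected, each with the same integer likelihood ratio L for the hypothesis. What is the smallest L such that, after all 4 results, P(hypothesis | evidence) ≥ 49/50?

Prior odds = 0.0043/0.9957 = 43/9957.
Target odds = 0.98/0.02 = 49.
Need L⁴ ≥ 49 ÷ (43/9957) = 487893/43.
10⁴ = 10000 < 487893/43 ≤ 14641 = 11⁴, so L = 11.

11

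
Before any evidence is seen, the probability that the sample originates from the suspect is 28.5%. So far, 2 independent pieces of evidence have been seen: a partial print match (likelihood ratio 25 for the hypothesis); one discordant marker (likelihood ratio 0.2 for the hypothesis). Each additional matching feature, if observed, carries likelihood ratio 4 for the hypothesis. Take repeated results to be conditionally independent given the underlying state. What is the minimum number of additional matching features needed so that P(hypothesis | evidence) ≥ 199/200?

4

Prior odds = 0.285/0.715 = 57/143.
Combined Bayes factor of the evidence already in hand = 25 × 0.2 = 5.
Odds after that evidence = (57/143) × 5 = 285/143.
Target odds = 0.995/0.005 = 199.
Need 4ⁿ ≥ 199 ÷ (285/143) = 28457/285.
4³ = 64 falls short of 28457/285 but 4⁴ = 256 reaches it, so n = 4.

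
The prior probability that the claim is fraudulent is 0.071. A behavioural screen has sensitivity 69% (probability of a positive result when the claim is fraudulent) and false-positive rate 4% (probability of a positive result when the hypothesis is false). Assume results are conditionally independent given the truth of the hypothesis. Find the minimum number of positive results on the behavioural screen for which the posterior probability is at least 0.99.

Prior odds = 0.071/0.929 = 71/929.
Likelihood ratio of a positive result = 0.69/0.04 = 17.25.
Target odds: 0.99 ÷ 0.01 = 99.
Need (71/929) × 17.25ⁿ ≥ 99, i.e. 17.25ⁿ ≥ 91971/71.
17.25² = 297.5625 falls short of 91971/71 but 17.25³ = 5132.953125 reaches it, so n = 3.

3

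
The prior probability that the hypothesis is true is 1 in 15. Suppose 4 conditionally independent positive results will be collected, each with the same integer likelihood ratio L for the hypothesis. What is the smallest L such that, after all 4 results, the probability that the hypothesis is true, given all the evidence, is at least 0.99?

Prior odds = (1/15)/(14/15) = 1/14.
Target odds = 0.99/0.01 = 99.
Need L⁴ ≥ 99 ÷ (1/14) = 1386.
6⁴ = 1296 < 1386 ≤ 2401 = 7⁴, so L = 7.

7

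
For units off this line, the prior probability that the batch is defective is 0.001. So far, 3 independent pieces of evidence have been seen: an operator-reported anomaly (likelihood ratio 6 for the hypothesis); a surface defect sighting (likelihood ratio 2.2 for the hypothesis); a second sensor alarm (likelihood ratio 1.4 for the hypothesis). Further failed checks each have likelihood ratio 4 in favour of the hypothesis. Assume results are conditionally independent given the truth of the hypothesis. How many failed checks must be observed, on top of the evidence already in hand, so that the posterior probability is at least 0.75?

4

Prior odds = 0.001/0.999 = 1/999.
Combined Bayes factor of the evidence already in hand = 6 × 2.2 × 1.4 = 18.48.
Odds after that evidence = (1/999) × 18.48 = 154/8325.
Target odds = 0.75/0.25 = 3.
Need 4ⁿ ≥ 3 ÷ (154/8325) = 24975/154.
4³ = 64 falls short of 24975/154 but 4⁴ = 256 reaches it, so n = 4.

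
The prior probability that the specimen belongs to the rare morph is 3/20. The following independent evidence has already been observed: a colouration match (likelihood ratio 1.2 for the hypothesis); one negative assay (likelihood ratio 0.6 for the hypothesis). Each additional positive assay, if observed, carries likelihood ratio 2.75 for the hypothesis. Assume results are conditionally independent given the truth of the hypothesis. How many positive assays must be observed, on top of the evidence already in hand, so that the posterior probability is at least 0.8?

Prior odds = 0.15/0.85 = 3/17.
Combined Bayes factor of the evidence already in hand = 1.2 × 0.6 = 0.72.
Odds after that evidence = (3/17) × 0.72 = 54/425.
Target odds = 0.8/0.2 = 4.
Need 2.75ⁿ ≥ 4 ÷ (54/425) = 850/27.
2.75³ = 20.796875 falls short of 850/27 but 2.75⁴ = 57.19140625 reaches it, so n = 4.

4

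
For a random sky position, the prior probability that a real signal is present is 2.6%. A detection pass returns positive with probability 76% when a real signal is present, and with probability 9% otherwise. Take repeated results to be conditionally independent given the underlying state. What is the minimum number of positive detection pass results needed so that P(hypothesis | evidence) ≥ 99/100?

4

Prior odds: 0.026 ÷ 0.974 = 13/487.
Likelihood ratio of a positive result = 0.76/0.09 = 76/9.
Target odds: 0.99 ÷ 0.01 = 99.
Require (76/9)ⁿ ≥ 99 ÷ (13/487) = 48213/13.
(76/9)³ = 438976/729 falls short of 48213/13 but (76/9)⁴ = 33362176/6561 reaches it, so n = 4.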